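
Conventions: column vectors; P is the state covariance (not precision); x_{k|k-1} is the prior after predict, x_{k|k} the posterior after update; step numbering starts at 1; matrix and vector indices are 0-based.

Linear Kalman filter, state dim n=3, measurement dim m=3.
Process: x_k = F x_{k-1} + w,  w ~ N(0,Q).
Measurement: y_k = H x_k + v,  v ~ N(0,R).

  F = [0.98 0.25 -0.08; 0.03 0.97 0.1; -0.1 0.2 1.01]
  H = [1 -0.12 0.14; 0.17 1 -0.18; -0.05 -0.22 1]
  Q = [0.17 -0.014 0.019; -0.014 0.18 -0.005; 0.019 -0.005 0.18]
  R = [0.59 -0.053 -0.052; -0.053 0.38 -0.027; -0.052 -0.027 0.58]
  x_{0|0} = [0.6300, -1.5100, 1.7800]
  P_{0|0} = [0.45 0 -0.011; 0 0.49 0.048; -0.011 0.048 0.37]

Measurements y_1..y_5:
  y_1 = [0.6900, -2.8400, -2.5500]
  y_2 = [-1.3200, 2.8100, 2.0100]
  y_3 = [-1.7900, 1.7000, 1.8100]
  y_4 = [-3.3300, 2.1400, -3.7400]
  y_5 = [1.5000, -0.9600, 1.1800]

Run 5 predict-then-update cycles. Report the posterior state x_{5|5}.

step 1: x^-=[0.0975, -1.2678, 1.4328]  P^-=[0.6350 0.1115 -0.0301; 0.1115 0.6544 0.1738; -0.0301 0.1738 0.6032]  S=[1.2052 0.1033 -0.0620; 0.1033 1.0495 -0.1193; -0.0620 -0.1193 1.1454]  K=[0.4968 0.1618 -0.0317; -0.0013 0.6217 0.0859; 0.0444 0.1108 0.5085]  nu=[0.2398, -1.3309, -4.2568]  x^+=[0.1361, -2.4613, -0.8684]  P^+=[0.2892 -0.0201 -0.0385; -0.0201 0.2532 0.0878; -0.0385 0.0878 0.3070]
step 2: x^-=[-0.4125, -2.4702, -1.3830]  P^-=[0.4582 0.0259 -0.0426; 0.0259 0.4372 0.1631; -0.0426 0.1631 0.5503]  S=[1.0416 0.0169 -0.0588; 0.0169 0.8010 -0.0665; -0.0588 -0.0665 1.0856]  K=[0.4271 0.1272 -0.0347; -0.0069 0.5225 0.0921; 0.0398 0.1103 0.4847]  nu=[-1.0104, 5.1014, 2.8289]  x^+=[-0.2930, 0.4625, 0.5106]  P^+=[0.2497 -0.0227 -0.0383; -0.0227 0.2158 0.0860; -0.0383 0.0860 0.2931]
step 3: x^-=[-0.2123, 0.4909, 0.6375]  P^-=[0.4166 0.0134 -0.0401; 0.0134 0.4013 0.1529; -0.0401 0.1529 0.5335]  S=[1.0033 0.0003 -0.0533; 0.0003 0.7626 -0.0642; -0.0533 -0.0642 1.0709]  K=[0.4063 0.1170 -0.0324; -0.0087 0.5006 0.0893; 0.0415 0.1058 0.4770]  nu=[-1.6080, 1.3599, 1.2699]  x^+=[-0.7477, 1.2992, 1.3204]  P^+=[0.2375 -0.0231 -0.0363; -0.0231 0.2072 0.0832; -0.0363 0.0832 0.2881]
step 4: x^-=[-0.5136, 1.3698, 1.6682]  P^-=[0.4039 0.0109 -0.0377; 0.0109 0.3926 0.1481; -0.0377 0.1481 0.5264]  S=[0.9918 -0.0042 -0.0502; -0.0042 0.7541 -0.0653; -0.0502 -0.0653 1.0653]  K=[0.3996 0.1141 -0.0308; -0.0091 0.4953 0.0874; 0.0428 0.1035 0.4737]  nu=[-2.8856, 1.1577, -5.1326]  x^+=[-1.3766, 1.5210, -0.7669]  P^+=[0.2335 -0.0230 -0.0351; -0.0230 0.2050 0.0817; -0.0351 0.0817 0.2860]
step 5: x^-=[-0.9075, 1.3574, -0.3327]  P^-=[0.3998 0.0106 -0.0363; 0.0106 0.3902 0.1460; -0.0363 0.1460 0.5233]  S=[0.9881 -0.0054 -0.0488; -0.0054 0.7520 -0.0661; -0.0488 -0.0661 1.0628]  K=[0.3974 0.1134 -0.0299; -0.0090 0.4939 0.0864; 0.0435 0.1025 0.4722]  nu=[2.6169, -2.2230, 1.7659]  x^+=[-0.1725, 0.3885, 0.3872]  P^+=[0.2321 -0.0228 -0.0345; -0.0228 0.2043 0.0810; -0.0345 0.0810 0.2850]

x_post = [-0.1725, 0.3885, 0.3872]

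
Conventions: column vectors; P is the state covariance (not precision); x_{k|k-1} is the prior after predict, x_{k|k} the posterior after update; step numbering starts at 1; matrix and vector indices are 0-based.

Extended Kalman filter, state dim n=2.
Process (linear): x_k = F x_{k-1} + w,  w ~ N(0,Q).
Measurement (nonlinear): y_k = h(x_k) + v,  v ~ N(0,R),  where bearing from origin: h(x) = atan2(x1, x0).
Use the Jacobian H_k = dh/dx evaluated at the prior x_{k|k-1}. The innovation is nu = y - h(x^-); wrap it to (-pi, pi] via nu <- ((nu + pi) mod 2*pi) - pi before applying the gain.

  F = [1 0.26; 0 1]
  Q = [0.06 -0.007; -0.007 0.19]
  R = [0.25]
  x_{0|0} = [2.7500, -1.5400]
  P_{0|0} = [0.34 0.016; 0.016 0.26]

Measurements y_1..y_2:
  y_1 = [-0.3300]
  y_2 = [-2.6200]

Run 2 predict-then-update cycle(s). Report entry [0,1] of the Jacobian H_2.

H_jac[0,1] = 0.3286

step 1: x^-=[2.3496, -1.5400]  P^-=[0.4259 0.0766; 0.0766 0.4500]  H_jac=[0.1951 0.2977]  S=[0.3150]  K=[0.3362; 0.4728]  nu=[0.2502]  x^+=[2.4337, -1.4217]  P^+=[0.3903 0.0265; 0.0265 0.3796]
step 2: x^-=[2.0641, -1.4217]  P^-=[0.4897 0.1182; 0.1182 0.5696]  H_jac=[0.2263 0.3286]  S=[0.3542]  K=[0.4227; 0.6040]  nu=[-2.0168]  x^+=[1.2116, -2.6399]  P^+=[0.4265 0.0278; 0.0278 0.4404]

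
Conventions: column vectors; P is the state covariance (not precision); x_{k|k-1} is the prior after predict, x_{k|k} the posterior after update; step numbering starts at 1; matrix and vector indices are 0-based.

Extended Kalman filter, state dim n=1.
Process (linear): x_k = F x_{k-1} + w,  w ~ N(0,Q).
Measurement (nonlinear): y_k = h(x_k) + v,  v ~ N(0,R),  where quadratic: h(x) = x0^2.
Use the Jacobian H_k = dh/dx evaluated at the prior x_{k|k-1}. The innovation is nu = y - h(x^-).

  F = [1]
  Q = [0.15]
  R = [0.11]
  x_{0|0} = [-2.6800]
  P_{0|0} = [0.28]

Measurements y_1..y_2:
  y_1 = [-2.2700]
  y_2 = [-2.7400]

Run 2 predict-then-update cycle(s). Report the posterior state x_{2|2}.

step 1: x^-=[-2.6800]  P^-=[0.4300]  H_jac=[-5.3600]  S=[12.4637]  K=[-0.1849]  nu=[-9.4524]  x^+=[-0.9321]  P^+=[0.0038]
step 2: x^-=[-0.9321]  P^-=[0.1538]  H_jac=[-1.8641]  S=[0.6444]  K=[-0.4449]  nu=[-3.6087]  x^+=[0.6734]  P^+=[0.0263]

x_post = [0.6734]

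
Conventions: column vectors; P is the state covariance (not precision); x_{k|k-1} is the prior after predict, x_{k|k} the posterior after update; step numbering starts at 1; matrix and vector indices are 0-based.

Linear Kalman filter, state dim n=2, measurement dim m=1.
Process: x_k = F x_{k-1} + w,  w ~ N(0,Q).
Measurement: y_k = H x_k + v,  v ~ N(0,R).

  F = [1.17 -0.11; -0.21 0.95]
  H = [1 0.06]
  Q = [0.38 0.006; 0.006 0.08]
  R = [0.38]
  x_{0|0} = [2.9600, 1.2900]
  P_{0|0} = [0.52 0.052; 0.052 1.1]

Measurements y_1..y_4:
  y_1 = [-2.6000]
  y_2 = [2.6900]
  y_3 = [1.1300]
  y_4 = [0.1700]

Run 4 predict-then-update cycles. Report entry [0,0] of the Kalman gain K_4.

K[0,0] = 0.6809

step 1: x^-=[3.3213, 0.6039]  P^-=[1.0918 -0.1777; -0.1777 1.0749]  S=[1.4543]  K=[0.7434; -0.0779]  nu=[-5.9575]  x^+=[-1.1074, 1.0677]  P^+=[0.2881 -0.0936; -0.0936 1.0661]
step 2: x^-=[-1.4131, 1.2469]  P^-=[0.8114 -0.2823; -0.2823 1.0922]  S=[1.1614]  K=[0.6840; -0.1867]  nu=[4.0283]  x^+=[1.3423, 0.4949]  P^+=[0.2680 -0.1340; -0.1340 1.0517]
step 3: x^-=[1.5160, 0.1883]  P^-=[0.7940 -0.3218; -0.3218 1.0945]  S=[1.1394]  K=[0.6800; -0.2248]  nu=[-0.3973]  x^+=[1.2459, 0.2776]  P^+=[0.2672 -0.1476; -0.1476 1.0369]
step 4: x^-=[1.4271, 0.0021]  P^-=[0.7964 -0.3355; -0.3355 1.0865]  S=[1.1400]  K=[0.6809; -0.2371]  nu=[-1.2573]  x^+=[0.5711, 0.3002]  P^+=[0.2678 -0.1515; -0.1515 1.0224]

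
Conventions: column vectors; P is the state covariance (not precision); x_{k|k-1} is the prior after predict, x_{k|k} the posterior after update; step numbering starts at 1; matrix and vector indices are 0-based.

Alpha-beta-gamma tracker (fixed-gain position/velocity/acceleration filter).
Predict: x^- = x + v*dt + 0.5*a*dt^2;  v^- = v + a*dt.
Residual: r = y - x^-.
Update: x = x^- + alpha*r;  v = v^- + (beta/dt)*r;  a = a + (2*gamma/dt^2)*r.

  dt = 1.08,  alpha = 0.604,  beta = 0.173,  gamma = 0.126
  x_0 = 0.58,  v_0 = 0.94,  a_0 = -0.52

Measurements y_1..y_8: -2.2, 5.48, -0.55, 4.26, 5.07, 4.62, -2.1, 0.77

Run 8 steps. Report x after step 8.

x_post = 1.4655

step 1: x_pred=1.2919  r=-3.4919  x^+=-0.8172  v^+=-0.1810  a^+=-1.2744
step 2: x_pred=-1.7559  r=7.2359  x^+=2.6146  v^+=-0.3983  a^+=0.2889
step 3: x_pred=2.3529  r=-2.9029  x^+=0.5996  v^+=-0.5513  a^+=-0.3383
step 4: x_pred=-0.1931  r=4.4531  x^+=2.4966  v^+=-0.2033  a^+=0.6238
step 5: x_pred=2.6408  r=2.4292  x^+=4.1080  v^+=0.8595  a^+=1.1486
step 6: x_pred=5.7062  r=-1.0862  x^+=5.0501  v^+=1.9260  a^+=0.9140
step 7: x_pred=7.6632  r=-9.7632  x^+=1.7662  v^+=1.3492  a^+=-1.1954
step 8: x_pred=2.5262  r=-1.7562  x^+=1.4655  v^+=-0.2232  a^+=-1.5748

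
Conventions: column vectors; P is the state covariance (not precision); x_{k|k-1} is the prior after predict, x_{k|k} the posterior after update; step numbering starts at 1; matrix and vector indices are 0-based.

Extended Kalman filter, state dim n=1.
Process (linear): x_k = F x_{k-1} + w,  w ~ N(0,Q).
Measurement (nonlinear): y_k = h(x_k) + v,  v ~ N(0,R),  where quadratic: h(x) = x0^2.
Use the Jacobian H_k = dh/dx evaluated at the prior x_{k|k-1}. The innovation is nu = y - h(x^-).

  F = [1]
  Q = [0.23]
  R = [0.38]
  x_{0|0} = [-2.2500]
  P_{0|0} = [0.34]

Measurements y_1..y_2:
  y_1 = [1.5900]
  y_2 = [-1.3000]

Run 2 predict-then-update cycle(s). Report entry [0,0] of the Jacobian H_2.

H_jac[0,0] = -3.0059

step 1: x^-=[-2.2500]  P^-=[0.5700]  H_jac=[-4.5000]  S=[11.9225]  K=[-0.2151]  nu=[-3.4725]  x^+=[-1.5029]  P^+=[0.0182]
step 2: x^-=[-1.5029]  P^-=[0.2482]  H_jac=[-3.0059]  S=[2.6222]  K=[-0.2845]  nu=[-3.5588]  x^+=[-0.4905]  P^+=[0.0360]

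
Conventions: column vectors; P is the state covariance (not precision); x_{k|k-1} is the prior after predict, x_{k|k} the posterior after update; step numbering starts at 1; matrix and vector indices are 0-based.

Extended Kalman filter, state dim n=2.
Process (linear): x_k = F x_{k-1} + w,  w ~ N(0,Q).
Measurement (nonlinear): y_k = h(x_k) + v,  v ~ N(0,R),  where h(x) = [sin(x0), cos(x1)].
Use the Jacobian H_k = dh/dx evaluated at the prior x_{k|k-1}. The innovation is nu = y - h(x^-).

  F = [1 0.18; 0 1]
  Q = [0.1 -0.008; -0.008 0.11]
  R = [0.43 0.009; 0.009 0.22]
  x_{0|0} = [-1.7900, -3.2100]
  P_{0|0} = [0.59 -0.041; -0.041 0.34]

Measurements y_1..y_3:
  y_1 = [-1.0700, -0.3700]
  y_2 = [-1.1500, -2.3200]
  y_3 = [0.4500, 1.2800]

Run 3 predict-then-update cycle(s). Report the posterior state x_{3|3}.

step 1: x^-=[-2.3678, -3.2100]  P^-=[0.6863 0.0122; 0.0122 0.4500]  H_jac=[-0.7153 0.0000; 0.0000 -0.0684]  S=[0.7811 0.0096; 0.0096 0.2221]  K=[-0.6287 0.0234; -0.0095 -0.1381]  nu=[-0.3711, 0.6277]  x^+=[-2.1198, -3.2932]  P^+=[0.3777 0.0074; 0.0074 0.4457]
step 2: x^-=[-2.7125, -3.2932]  P^-=[0.4948 0.0797; 0.0797 0.5557]  H_jac=[-0.9094 0.0000; 0.0000 -0.1510]  S=[0.8392 0.0199; 0.0199 0.2327]  K=[-0.5360 -0.0058; -0.0779 -0.3539]  nu=[-0.7340, -1.3315]  x^+=[-2.3114, -2.7648]  P^+=[0.2535 0.0403; 0.0403 0.5203]
step 3: x^-=[-2.8091, -2.7648]  P^-=[0.3849 0.1260; 0.1260 0.6303]  H_jac=[-0.9452 0.0000; 0.0000 0.3680]  S=[0.7739 -0.0348; -0.0348 0.3054]  K=[-0.4657 0.0987; -0.1203 0.7459]  nu=[0.7764, 2.2098]  x^+=[-2.9525, -1.2099]  P^+=[0.2109 0.0476; 0.0476 0.4430]

x_post = [-2.9525, -1.2099]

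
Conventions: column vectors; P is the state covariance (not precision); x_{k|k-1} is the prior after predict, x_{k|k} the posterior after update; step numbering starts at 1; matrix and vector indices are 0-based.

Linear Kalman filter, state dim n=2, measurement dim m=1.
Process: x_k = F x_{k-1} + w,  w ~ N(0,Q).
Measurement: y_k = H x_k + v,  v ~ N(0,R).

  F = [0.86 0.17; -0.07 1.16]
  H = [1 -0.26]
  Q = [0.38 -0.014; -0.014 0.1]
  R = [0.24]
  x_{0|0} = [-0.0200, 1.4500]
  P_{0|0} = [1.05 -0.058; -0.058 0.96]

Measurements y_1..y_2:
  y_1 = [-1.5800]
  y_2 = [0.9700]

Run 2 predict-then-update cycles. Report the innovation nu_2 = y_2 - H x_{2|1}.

step 1: x^-=[0.2293, 1.6834]  P^-=[1.1674 0.0549; 0.0549 1.4063]  S=[1.4739]  K=[0.7824; -0.2108]  nu=[-1.3716]  x^+=[-0.8438, 1.9726]  P^+=[0.2652 0.2980; 0.2980 1.3408]
step 2: x^-=[-0.3903, 2.3472]  P^-=[0.7021 0.5282; 0.5282 1.8571]  S=[0.7929]  K=[0.7122; 0.0572]  nu=[1.9706]  x^+=[1.0131, 2.4599]  P^+=[0.2999 0.4959; 0.4959 1.8545]

innov = [1.9706]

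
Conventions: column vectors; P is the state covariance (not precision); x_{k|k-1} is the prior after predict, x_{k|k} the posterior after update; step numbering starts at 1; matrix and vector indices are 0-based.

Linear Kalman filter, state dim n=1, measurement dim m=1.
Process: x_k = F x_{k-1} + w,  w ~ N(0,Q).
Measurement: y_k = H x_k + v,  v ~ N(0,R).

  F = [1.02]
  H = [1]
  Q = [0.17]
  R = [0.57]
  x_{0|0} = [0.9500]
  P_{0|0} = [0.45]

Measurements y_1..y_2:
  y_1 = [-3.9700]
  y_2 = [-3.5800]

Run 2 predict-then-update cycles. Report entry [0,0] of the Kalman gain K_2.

K[0,0] = 0.4588

step 1: x^-=[0.9690]  P^-=[0.6382]  S=[1.2082]  K=[0.5282]  nu=[-4.9390]  x^+=[-1.6399]  P^+=[0.3011]
step 2: x^-=[-1.6727]  P^-=[0.4832]  S=[1.0532]  K=[0.4588]  nu=[-1.9073]  x^+=[-2.5478]  P^+=[0.2615]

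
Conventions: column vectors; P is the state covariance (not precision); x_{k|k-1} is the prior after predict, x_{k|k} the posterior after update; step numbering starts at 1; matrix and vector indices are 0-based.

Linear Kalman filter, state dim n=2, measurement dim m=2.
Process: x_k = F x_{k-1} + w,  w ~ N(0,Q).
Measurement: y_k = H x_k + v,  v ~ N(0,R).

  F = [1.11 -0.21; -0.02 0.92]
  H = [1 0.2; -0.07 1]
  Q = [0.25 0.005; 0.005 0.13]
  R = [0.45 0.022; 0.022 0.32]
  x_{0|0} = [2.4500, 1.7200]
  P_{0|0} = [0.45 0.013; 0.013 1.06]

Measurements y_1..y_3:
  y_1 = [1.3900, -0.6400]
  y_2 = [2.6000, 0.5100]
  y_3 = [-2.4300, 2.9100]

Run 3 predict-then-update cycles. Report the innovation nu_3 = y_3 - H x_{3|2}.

innov = [-4.9528, 2.8393]

step 1: x^-=[2.3583, 1.5334]  P^-=[0.8451 -0.1965; -0.1965 1.0269]  S=[1.2576 -0.0255; -0.0255 1.3785]  K=[0.6372 -0.1736; 0.0224 0.7553]  nu=[-1.2750, -2.0083]  x^+=[1.8946, -0.0121]  P^+=[0.2872 -0.0214; -0.0214 0.2407]
step 2: x^-=[2.1055, -0.0490]  P^-=[0.6245 -0.0699; -0.0699 0.3346]  S=[1.0599 -0.0237; -0.0237 0.6675]  K=[0.5727 -0.1499; 0.0086 0.5090]  nu=[0.5043, 0.7064]  x^+=[2.2884, 0.3149]  P^+=[0.2579 -0.0173; -0.0173 0.1618]
step 3: x^-=[2.4740, 0.2439]  P^-=[0.5829 -0.0497; -0.0497 0.2677]  S=[1.0237 -0.0143; -0.0143 0.5975]  K=[0.5578 -0.1382; 0.0101 0.4541]  nu=[-4.9528, 2.8393]  x^+=[-0.6807, 1.4834]  P^+=[0.2508 -0.0144; -0.0144 0.1445]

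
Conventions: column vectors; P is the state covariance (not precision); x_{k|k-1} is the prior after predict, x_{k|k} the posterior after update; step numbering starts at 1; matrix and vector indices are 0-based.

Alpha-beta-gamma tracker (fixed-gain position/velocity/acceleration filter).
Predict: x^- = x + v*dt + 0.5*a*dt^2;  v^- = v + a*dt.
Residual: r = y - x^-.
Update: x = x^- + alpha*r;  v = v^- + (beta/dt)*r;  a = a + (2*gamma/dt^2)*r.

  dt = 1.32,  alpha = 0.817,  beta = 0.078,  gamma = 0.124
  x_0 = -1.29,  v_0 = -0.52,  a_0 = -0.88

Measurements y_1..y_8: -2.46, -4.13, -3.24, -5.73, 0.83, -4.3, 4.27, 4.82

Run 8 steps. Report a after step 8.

a_post = 1.7405

step 1: x_pred=-2.7431  r=0.2831  x^+=-2.5118  v^+=-1.6649  a^+=-0.8397
step 2: x_pred=-5.4410  r=1.3110  x^+=-4.3699  v^+=-2.6958  a^+=-0.6531
step 3: x_pred=-8.4974  r=5.2574  x^+=-4.2021  v^+=-3.2473  a^+=0.0952
step 4: x_pred=-8.4056  r=2.6756  x^+=-6.2196  v^+=-2.9635  a^+=0.4760
step 5: x_pred=-9.7168  r=10.5468  x^+=-1.1001  v^+=-1.7120  a^+=1.9772
step 6: x_pred=-1.6374  r=-2.6626  x^+=-3.8127  v^+=0.7405  a^+=1.5982
step 7: x_pred=-1.4429  r=5.7129  x^+=3.2245  v^+=3.1877  a^+=2.4113
step 8: x_pred=9.5330  r=-4.7130  x^+=5.6825  v^+=6.0921  a^+=1.7405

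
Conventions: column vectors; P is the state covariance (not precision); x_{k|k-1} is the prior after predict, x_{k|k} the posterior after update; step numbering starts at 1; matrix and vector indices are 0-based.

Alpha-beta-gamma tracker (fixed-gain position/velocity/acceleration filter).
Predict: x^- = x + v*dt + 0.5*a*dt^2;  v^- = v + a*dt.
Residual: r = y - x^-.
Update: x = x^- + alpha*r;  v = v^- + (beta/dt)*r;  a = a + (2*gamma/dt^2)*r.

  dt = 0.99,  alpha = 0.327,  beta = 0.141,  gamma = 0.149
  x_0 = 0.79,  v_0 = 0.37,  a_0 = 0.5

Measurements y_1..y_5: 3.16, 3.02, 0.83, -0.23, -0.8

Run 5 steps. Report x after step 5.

step 1: x_pred=1.4013  r=1.7587  x^+=1.9764  v^+=1.1155  a^+=1.0347
step 2: x_pred=3.5878  r=-0.5678  x^+=3.4021  v^+=2.0590  a^+=0.8621
step 3: x_pred=5.8630  r=-5.0330  x^+=4.2172  v^+=2.1956  a^+=-0.6682
step 4: x_pred=6.0634  r=-6.2934  x^+=4.0055  v^+=0.6378  a^+=-2.5817
step 5: x_pred=3.3717  r=-4.1717  x^+=2.0076  v^+=-2.5123  a^+=-3.8501

x_post = 2.0076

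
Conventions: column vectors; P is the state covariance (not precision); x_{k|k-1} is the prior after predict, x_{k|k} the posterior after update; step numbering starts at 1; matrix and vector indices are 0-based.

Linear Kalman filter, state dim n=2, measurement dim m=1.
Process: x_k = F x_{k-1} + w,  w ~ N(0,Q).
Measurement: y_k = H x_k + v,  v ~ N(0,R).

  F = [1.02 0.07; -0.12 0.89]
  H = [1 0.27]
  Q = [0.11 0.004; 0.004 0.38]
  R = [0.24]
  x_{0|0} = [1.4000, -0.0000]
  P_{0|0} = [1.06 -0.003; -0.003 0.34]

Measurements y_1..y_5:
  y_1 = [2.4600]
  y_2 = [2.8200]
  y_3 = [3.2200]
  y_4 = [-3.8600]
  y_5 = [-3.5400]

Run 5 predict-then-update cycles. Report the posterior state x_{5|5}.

x_post = [-1.1688, -4.1771]

step 1: x^-=[1.4280, -0.1680]  P^-=[1.2141 -0.1073; -0.1073 0.6652]  S=[1.4446]  K=[0.8203; 0.0501]  nu=[1.0774]  x^+=[2.3118, -0.1140]  P^+=[0.2419 -0.1666; -0.1666 0.6616]
step 2: x^-=[2.3501, -0.3789]  P^-=[0.3411 -0.1342; -0.1342 0.9431]  S=[0.5774]  K=[0.5280; 0.2085]  nu=[0.5722]  x^+=[2.6522, -0.2596]  P^+=[0.1801 -0.1978; -0.1978 0.9180]
step 3: x^-=[2.6871, -0.5493]  P^-=[0.2737 -0.1388; -0.1388 1.1520]  S=[0.5227]  K=[0.4519; 0.3296]  nu=[0.6812]  x^+=[2.9949, -0.3248]  P^+=[0.1669 -0.2166; -0.2166 1.0952]
step 4: x^-=[3.0321, -0.6484]  P^-=[0.2581 -0.1430; -0.1430 1.2962]  S=[0.5154]  K=[0.4259; 0.4016]  nu=[-6.7170]  x^+=[0.1713, -3.3457]  P^+=[0.1646 -0.2312; -0.2312 1.2131]
step 5: x^-=[-0.0594, -2.9982]  P^-=[0.2542 -0.1485; -0.1485 1.3926]  S=[0.5156]  K=[0.4153; 0.4413]  nu=[-2.6710]  x^+=[-1.1688, -4.1771]  P^+=[0.1653 -0.2430; -0.2430 1.2922]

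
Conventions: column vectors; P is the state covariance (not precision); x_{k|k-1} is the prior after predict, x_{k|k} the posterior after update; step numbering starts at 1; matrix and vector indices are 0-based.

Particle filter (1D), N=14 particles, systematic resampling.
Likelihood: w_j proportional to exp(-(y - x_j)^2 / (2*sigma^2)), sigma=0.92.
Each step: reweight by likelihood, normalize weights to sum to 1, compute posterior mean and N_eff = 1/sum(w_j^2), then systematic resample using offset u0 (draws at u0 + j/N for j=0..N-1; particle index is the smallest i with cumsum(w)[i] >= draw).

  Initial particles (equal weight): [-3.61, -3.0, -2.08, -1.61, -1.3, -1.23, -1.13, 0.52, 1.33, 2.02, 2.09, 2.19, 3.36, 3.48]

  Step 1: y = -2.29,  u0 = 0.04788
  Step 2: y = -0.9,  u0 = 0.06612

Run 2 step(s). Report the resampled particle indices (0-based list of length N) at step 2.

step 1: w=[0.0817, 0.1698, 0.2229, 0.1741, 0.1282, 0.1178, 0.1033, 0.0022, 0.0001, 0.0000, 0.0000, 0.0000, 0.0000, 0.0000]  mean=-1.9752  Neff=6.3913  idx=[0, 1, 1, 2, 2, 2, 3, 3, 3, 4, 4, 5, 6, 6]
step 2: w=[0.0016, 0.0088, 0.0088, 0.0523, 0.0523, 0.0523, 0.0884, 0.0884, 0.0884, 0.1083, 0.1083, 0.1116, 0.1154, 0.1154]  mean=-1.4910  Neff=10.6036  idx=[3, 5, 6, 7, 7, 8, 9, 10, 10, 11, 12, 12, 13, 13]

resampled_idx = [3, 5, 6, 7, 7, 8, 9, 10, 10, 11, 12, 12, 13, 13]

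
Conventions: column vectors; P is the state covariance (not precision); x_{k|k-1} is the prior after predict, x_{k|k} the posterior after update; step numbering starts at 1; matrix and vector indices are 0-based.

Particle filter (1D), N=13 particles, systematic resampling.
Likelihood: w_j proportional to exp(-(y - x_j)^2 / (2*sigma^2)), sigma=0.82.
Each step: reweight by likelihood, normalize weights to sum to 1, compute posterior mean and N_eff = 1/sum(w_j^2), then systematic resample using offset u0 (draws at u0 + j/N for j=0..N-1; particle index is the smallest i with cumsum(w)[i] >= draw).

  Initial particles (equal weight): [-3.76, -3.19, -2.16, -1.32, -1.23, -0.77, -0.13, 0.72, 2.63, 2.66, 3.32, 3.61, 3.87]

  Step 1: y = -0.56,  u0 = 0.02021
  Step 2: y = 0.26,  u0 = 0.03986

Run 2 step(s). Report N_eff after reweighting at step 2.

N_eff = 8.6154

step 1: w=[0.0001, 0.0016, 0.0407, 0.1779, 0.1958, 0.2645, 0.2382, 0.0808, 0.0001, 0.0001, 0.0000, 0.0000, 0.0000]  mean=-0.7450  Neff=4.8804  idx=[2, 3, 3, 4, 4, 4, 5, 5, 5, 6, 6, 6, 7]
step 2: w=[0.0022, 0.0269, 0.0269, 0.0331, 0.0331, 0.0331, 0.0784, 0.0784, 0.0784, 0.1540, 0.1540, 0.1540, 0.1474]  mean=-0.3331  Neff=8.6154  idx=[2, 4, 6, 7, 8, 9, 9, 10, 10, 11, 11, 12, 12]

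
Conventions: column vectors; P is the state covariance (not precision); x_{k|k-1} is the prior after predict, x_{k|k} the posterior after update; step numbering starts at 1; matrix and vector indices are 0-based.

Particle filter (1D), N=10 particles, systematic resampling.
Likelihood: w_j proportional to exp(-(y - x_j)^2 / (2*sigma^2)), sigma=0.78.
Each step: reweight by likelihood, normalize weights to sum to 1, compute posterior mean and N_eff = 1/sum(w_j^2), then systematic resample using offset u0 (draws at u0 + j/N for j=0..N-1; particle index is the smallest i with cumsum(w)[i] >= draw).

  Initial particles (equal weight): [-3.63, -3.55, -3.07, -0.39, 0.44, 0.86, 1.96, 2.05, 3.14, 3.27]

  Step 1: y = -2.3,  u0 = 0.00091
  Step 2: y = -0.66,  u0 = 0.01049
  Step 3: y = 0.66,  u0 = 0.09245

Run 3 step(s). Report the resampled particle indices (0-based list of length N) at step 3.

step 1: w=[0.1985, 0.2352, 0.5219, 0.0424, 0.0018, 0.0002, 0.0000, 0.0000, 0.0000, 0.0000]  mean=-3.1734  Neff=2.7109  idx=[0, 0, 1, 1, 1, 2, 2, 2, 2, 2]
step 2: w=[0.0152, 0.0152, 0.0223, 0.0223, 0.0223, 0.1805, 0.1805, 0.1805, 0.1805, 0.1805]  mean=-3.1191  Neff=6.0633  idx=[0, 5, 5, 6, 6, 7, 7, 8, 8, 9]
step 3: w=[0.0028, 0.1108, 0.1108, 0.1108, 0.1108, 0.1108, 0.1108, 0.1108, 0.1108, 0.1108]  mean=-3.0715  Neff=9.0493  idx=[1, 2, 3, 4, 5, 6, 7, 8, 9, 9]

resampled_idx = [1, 2, 3, 4, 5, 6, 7, 8, 9, 9]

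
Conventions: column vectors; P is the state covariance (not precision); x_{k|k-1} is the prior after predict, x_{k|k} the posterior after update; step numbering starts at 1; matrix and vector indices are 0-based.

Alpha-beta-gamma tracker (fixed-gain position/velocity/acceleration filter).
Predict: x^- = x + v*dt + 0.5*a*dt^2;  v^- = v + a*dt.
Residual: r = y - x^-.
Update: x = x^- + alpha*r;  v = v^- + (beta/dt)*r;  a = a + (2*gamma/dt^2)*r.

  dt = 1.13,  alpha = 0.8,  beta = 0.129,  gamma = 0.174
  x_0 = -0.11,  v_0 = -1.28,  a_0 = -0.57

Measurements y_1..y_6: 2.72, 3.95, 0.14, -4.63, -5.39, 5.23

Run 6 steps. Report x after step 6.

x_post = 2.7171

step 1: x_pred=-1.9203  r=4.6403  x^+=1.7919  v^+=-1.3944  a^+=0.6946
step 2: x_pred=0.6598  r=3.2902  x^+=3.2920  v^+=-0.2338  a^+=1.5913
step 3: x_pred=4.0438  r=-3.9038  x^+=0.9208  v^+=1.1188  a^+=0.5274
step 4: x_pred=2.5217  r=-7.1517  x^+=-3.1997  v^+=0.8983  a^+=-1.4217
step 5: x_pred=-3.0922  r=-2.2978  x^+=-4.9304  v^+=-0.9705  a^+=-2.0479
step 6: x_pred=-7.3345  r=12.5645  x^+=2.7171  v^+=-1.8502  a^+=1.3764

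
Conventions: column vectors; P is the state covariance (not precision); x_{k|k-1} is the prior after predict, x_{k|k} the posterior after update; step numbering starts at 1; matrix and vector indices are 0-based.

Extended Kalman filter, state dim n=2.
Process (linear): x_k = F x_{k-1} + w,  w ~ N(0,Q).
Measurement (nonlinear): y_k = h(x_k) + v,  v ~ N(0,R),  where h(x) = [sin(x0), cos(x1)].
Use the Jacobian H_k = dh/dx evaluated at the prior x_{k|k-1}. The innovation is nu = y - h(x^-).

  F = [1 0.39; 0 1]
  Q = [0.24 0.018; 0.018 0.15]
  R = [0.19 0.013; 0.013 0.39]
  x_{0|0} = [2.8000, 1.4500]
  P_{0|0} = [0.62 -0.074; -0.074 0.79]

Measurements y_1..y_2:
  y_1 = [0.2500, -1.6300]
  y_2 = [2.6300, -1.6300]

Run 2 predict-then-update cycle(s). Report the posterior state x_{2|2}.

step 1: x^-=[3.3655, 1.4500]  P^-=[0.9224 0.2521; 0.2521 0.9400]  H_jac=[-0.9750 0.0000; 0.0000 -0.9927]  S=[1.0670 0.2570; 0.2570 1.3164]  K=[-0.8365 -0.0268; -0.0626 -0.6967]  nu=[0.4720, -1.7505]  x^+=[3.0175, 2.6400]  P^+=[0.1634 0.0215; 0.0215 0.2745]
step 2: x^-=[4.0471, 2.6400]  P^-=[0.4619 0.1465; 0.1465 0.4245]  H_jac=[-0.6173 0.0000; 0.0000 -0.4808]  S=[0.3660 0.0565; 0.0565 0.4881]  K=[-0.7705 -0.0552; -0.1859 -0.3966]  nu=[3.4168, -0.7532]  x^+=[1.4561, 2.3034]  P^+=[0.2383 0.0656; 0.0656 0.3267]

x_post = [1.4561, 2.3034]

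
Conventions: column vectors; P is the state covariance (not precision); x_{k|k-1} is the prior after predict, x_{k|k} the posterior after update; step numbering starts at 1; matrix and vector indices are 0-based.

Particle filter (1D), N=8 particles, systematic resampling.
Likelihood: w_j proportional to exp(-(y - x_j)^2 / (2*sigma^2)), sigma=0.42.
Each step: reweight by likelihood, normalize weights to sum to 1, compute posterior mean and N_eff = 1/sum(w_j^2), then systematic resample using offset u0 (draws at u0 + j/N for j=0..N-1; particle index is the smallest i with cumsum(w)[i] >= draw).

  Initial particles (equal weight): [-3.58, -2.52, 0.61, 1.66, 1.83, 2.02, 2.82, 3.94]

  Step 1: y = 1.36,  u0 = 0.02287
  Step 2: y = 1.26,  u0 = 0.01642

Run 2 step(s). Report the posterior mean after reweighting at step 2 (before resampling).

post_mean = 1.6309

step 1: w=[0.0000, 0.0000, 0.1124, 0.4291, 0.2961, 0.1611, 0.0013, 0.0000]  mean=1.6518  Neff=3.2220  idx=[2, 3, 3, 3, 3, 4, 4, 5]
step 2: w=[0.0787, 0.1657, 0.1657, 0.1657, 0.1657, 0.1038, 0.1038, 0.0507]  mean=1.6309  Neff=7.1337  idx=[0, 1, 2, 2, 3, 4, 5, 6]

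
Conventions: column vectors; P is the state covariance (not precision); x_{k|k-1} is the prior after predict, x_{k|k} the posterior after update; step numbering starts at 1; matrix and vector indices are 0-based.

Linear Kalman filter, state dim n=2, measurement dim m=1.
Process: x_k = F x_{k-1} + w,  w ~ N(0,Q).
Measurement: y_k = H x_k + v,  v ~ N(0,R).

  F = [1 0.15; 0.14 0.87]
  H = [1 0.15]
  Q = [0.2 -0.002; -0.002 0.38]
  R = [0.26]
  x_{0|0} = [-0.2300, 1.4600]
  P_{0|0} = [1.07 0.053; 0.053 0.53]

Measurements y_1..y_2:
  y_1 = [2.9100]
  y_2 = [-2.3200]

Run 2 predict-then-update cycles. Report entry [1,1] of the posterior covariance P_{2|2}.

P_post[1,1] = 0.8553

step 1: x^-=[-0.0110, 1.2380]  P^-=[1.2978 0.2642; 0.2642 0.8150]  S=[1.6554]  K=[0.8079; 0.2334]  nu=[2.7353]  x^+=[2.1989, 1.8765]  P^+=[0.2173 -0.0480; -0.0480 0.7248]
step 2: x^-=[2.4804, 1.9404]  P^-=[0.4192 0.0802; 0.0802 0.9212]  S=[0.7240]  K=[0.5956; 0.3017]  nu=[-5.0915]  x^+=[-0.5521, 0.4045]  P^+=[0.1623 -0.0499; -0.0499 0.8553]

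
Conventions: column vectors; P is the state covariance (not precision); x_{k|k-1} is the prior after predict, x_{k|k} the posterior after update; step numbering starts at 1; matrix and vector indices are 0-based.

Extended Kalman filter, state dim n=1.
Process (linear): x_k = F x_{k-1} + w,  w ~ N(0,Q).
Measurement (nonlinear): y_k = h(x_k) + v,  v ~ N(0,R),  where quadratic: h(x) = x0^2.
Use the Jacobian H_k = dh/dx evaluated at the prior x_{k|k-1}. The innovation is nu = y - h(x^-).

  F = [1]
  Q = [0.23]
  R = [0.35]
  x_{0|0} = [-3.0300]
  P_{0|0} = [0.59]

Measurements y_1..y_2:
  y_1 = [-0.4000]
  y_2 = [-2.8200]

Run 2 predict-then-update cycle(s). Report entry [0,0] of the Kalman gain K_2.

step 1: x^-=[-3.0300]  P^-=[0.8200]  H_jac=[-6.0600]  S=[30.4634]  K=[-0.1631]  nu=[-9.5809]  x^+=[-1.4672]  P^+=[0.0094]
step 2: x^-=[-1.4672]  P^-=[0.2394]  H_jac=[-2.9343]  S=[2.4115]  K=[-0.2913]  nu=[-4.9726]  x^+=[-0.0185]  P^+=[0.0347]

K[0,0] = -0.2913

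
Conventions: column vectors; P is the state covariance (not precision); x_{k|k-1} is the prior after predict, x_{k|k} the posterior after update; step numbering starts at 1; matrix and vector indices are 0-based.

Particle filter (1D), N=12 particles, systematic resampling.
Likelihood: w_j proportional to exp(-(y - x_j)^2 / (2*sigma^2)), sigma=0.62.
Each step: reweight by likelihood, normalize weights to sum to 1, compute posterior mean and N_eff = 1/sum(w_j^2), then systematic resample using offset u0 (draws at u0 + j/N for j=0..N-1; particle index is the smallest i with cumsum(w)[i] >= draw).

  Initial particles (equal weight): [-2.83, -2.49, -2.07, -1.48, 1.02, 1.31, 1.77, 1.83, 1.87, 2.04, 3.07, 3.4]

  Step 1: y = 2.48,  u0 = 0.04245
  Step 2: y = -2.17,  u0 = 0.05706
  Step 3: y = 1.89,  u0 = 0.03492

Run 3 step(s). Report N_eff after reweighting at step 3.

N_eff = 11.7764

step 1: w=[0.0000, 0.0000, 0.0000, 0.0000, 0.0169, 0.0457, 0.1407, 0.1564, 0.1670, 0.2107, 0.1723, 0.0901]  mean=2.1902  Neff=6.3786  idx=[5, 6, 7, 7, 8, 8, 9, 9, 9, 10, 10, 11]
step 2: w=[0.9663, 0.0114, 0.0061, 0.0061, 0.0040, 0.0040, 0.0007, 0.0007, 0.0007, 0.0000, 0.0000, 0.0000]  mean=1.3276  Neff=1.0707  idx=[0, 0, 0, 0, 0, 0, 0, 0, 0, 0, 0, 1]
step 3: w=[0.0799, 0.0799, 0.0799, 0.0799, 0.0799, 0.0799, 0.0799, 0.0799, 0.0799, 0.0799, 0.0799, 0.1214]  mean=1.3659  Neff=11.7764  idx=[0, 1, 2, 3, 4, 5, 6, 7, 8, 9, 10, 11]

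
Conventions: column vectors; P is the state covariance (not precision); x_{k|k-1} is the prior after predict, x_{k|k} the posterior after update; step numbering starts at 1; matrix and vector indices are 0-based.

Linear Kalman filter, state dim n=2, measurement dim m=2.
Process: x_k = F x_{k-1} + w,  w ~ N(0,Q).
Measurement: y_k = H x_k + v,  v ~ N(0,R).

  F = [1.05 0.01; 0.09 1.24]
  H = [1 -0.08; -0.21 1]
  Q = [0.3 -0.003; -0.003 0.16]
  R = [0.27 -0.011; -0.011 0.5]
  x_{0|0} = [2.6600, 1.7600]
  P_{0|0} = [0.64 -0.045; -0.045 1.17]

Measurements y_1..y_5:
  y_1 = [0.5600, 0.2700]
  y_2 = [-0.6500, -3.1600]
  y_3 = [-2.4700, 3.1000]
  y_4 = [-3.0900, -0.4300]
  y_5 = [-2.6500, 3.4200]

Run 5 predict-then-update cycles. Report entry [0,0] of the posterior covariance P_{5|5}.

P_post[0,0] = 0.1788

step 1: x^-=[2.8106, 2.4218]  P^-=[1.0048 0.0134; 0.0134 1.9541]  S=[1.2851 -0.3648; -0.3648 2.4928]  K=[0.7914 0.0365; 0.1157 0.7997]  nu=[-2.0569, -1.5616]  x^+=[1.1259, 0.9350]  P^+=[0.2177 0.0553; 0.0553 0.4102]
step 2: x^-=[1.1915, 1.2607]  P^-=[0.5412 0.0947; 0.0947 0.8048]  S=[0.8012 -0.0928; -0.0928 1.2889]  K=[0.6699 0.0335; 0.1092 0.6168]  nu=[-1.7406, -4.1705]  x^+=[-0.1142, -1.5020]  P^+=[0.1844 0.0481; 0.0481 0.3173]
step 3: x^-=[-0.1350, -1.8727]  P^-=[0.5043 0.0810; 0.0810 0.6601]  S=[0.7656 -0.0873; -0.0873 1.1484]  K=[0.6535 0.0280; 0.1016 0.5678]  nu=[-2.4848, 4.9444]  x^+=[-1.6201, 0.6821]  P^+=[0.1797 0.0446; 0.0446 0.2921]
step 4: x^-=[-1.6943, 0.6999]  P^-=[0.4991 0.0757; 0.0757 0.6206]  S=[0.7609 -0.0885; -0.0885 1.1108]  K=[0.6509 0.0256; 0.0984 0.5522]  nu=[-1.3397, -1.4857]  x^+=[-2.6044, -0.2524]  P^+=[0.1789 0.0432; 0.0432 0.2841]
step 5: x^-=[-2.7371, -0.5473]  P^-=[0.4982 0.0738; 0.0738 0.6079]  S=[0.7603 -0.0893; -0.0893 1.0989]  K=[0.6504 0.0247; 0.0973 0.5470]  nu=[0.0434, 3.3925]  x^+=[-2.6250, 1.3126]  P^+=[0.1788 0.0428; 0.0428 0.2814]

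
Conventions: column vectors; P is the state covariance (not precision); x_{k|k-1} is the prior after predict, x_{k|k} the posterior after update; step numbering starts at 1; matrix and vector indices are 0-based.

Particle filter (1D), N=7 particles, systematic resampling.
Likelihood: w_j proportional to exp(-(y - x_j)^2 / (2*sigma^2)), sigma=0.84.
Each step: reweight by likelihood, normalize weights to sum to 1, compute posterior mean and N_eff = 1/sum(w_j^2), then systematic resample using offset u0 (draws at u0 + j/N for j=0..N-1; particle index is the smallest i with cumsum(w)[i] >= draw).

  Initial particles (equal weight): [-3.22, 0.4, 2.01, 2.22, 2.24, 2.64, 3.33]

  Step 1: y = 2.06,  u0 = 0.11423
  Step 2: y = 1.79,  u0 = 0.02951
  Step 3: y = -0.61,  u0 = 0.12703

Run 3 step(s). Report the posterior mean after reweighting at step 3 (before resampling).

post_mean = 2.0856

step 1: w=[0.0000, 0.0337, 0.2373, 0.2335, 0.2323, 0.1873, 0.0758]  mean=2.2762  Neff=4.8359  idx=[2, 2, 3, 4, 4, 5, 6]
step 2: w=[0.1814, 0.1814, 0.1646, 0.1626, 0.1626, 0.1125, 0.0350]  mean=2.2364  Neff=6.2641  idx=[0, 0, 1, 2, 3, 4, 5]
step 3: w=[0.2306, 0.2306, 0.2306, 0.1025, 0.0945, 0.0945, 0.0168]  mean=2.0856  Neff=5.3155  idx=[0, 1, 1, 2, 3, 4, 6]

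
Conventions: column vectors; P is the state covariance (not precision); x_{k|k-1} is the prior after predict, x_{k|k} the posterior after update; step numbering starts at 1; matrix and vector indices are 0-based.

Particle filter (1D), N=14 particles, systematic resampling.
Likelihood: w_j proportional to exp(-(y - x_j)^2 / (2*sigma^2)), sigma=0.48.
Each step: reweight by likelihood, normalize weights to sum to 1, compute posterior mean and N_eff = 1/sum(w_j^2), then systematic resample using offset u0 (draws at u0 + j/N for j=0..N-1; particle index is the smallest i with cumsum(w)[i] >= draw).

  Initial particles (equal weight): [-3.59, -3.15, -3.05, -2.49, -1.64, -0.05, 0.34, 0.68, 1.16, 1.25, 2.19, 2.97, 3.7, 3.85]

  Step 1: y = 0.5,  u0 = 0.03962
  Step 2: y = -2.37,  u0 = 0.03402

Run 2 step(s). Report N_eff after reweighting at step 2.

step 1: w=[0.0000, 0.0000, 0.0000, 0.0000, 0.0000, 0.1683, 0.3069, 0.3024, 0.1261, 0.0957, 0.0007, 0.0000, 0.0000, 0.0000]  mean=0.5688  Neff=4.1843  idx=[5, 5, 6, 6, 6, 6, 6, 7, 7, 7, 7, 8, 8, 9]
step 2: w=[0.4827, 0.4827, 0.0068, 0.0068, 0.0068, 0.0068, 0.0068, 0.0001, 0.0001, 0.0001, 0.0001, 0.0000, 0.0000, 0.0000]  mean=-0.0364  Neff=2.1447  idx=[0, 0, 0, 0, 0, 0, 0, 1, 1, 1, 1, 1, 1, 1]

N_eff = 2.1447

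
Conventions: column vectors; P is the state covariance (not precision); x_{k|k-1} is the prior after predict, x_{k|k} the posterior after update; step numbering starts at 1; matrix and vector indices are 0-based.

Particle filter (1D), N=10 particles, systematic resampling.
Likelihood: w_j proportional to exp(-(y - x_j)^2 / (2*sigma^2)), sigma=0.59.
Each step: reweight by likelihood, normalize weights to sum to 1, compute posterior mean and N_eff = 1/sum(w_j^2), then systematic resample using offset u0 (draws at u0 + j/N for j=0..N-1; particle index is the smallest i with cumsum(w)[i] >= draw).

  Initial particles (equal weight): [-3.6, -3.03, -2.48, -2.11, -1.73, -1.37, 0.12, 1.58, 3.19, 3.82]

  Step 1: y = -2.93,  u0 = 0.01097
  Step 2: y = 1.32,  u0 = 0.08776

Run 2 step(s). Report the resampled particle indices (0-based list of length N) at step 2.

step 1: w=[0.1877, 0.3526, 0.2674, 0.1362, 0.0452, 0.0109, 0.0000, 0.0000, 0.0000, 0.0000]  mean=-2.7878  Neff=3.9714  idx=[0, 0, 1, 1, 1, 1, 2, 2, 3, 3]
step 2: w=[0.0000, 0.0000, 0.0000, 0.0000, 0.0000, 0.0000, 0.0105, 0.0105, 0.4895, 0.4895]  mean=-2.1178  Neff=2.0860  idx=[8, 8, 8, 8, 8, 9, 9, 9, 9, 9]

resampled_idx = [8, 8, 8, 8, 8, 9, 9, 9, 9, 9]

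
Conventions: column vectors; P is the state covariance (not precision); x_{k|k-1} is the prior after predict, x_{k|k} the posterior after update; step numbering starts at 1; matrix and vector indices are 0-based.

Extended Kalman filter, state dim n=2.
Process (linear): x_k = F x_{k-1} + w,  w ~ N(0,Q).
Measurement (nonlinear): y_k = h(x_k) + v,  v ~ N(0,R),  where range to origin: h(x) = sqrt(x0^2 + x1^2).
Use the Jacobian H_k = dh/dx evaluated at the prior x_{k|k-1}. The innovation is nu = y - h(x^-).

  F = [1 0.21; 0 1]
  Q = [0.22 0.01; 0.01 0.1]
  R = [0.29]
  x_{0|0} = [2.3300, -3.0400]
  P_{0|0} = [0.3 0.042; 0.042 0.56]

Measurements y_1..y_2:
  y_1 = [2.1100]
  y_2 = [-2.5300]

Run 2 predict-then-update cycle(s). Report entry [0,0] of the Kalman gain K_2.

K[0,0] = 0.1293

step 1: x^-=[1.6916, -3.0400]  P^-=[0.5623 0.1696; 0.1696 0.6600]  H_jac=[0.4862 -0.8738]  S=[0.7828]  K=[0.1600; -0.6314]  nu=[-1.3690]  x^+=[1.4726, -2.1756]  P^+=[0.5423 0.2487; 0.2487 0.3479]
step 2: x^-=[1.0157, -2.1756]  P^-=[0.8821 0.3317; 0.3317 0.4479]  H_jac=[0.4230 -0.9061]  S=[0.5613]  K=[0.1293; -0.4731]  nu=[-4.9311]  x^+=[0.3783, 0.1571]  P^+=[0.8727 0.3661; 0.3661 0.3223]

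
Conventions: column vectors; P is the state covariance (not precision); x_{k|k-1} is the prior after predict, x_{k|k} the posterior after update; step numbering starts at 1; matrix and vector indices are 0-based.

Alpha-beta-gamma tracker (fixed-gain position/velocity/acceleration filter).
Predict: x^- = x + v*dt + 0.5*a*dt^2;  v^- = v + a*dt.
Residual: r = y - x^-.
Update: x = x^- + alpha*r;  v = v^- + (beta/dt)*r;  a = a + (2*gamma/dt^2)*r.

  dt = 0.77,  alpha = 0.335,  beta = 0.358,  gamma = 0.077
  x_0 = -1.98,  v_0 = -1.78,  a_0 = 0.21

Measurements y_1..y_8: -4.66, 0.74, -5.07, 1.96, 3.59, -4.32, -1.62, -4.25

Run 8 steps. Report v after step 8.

v_post = -5.7602

step 1: x_pred=-3.2883  r=-1.3717  x^+=-3.7478  v^+=-2.2560  a^+=-0.1463
step 2: x_pred=-5.5284  r=6.2684  x^+=-3.4285  v^+=0.5457  a^+=1.4819
step 3: x_pred=-2.5690  r=-2.5010  x^+=-3.4068  v^+=0.5239  a^+=0.8322
step 4: x_pred=-2.7567  r=4.7167  x^+=-1.1766  v^+=3.3577  a^+=2.0574
step 5: x_pred=2.0188  r=1.5712  x^+=2.5451  v^+=5.6724  a^+=2.4655
step 6: x_pred=7.6438  r=-11.9638  x^+=3.6359  v^+=2.0084  a^+=-0.6420
step 7: x_pred=4.9921  r=-6.6121  x^+=2.7770  v^+=-1.5601  a^+=-2.3594
step 8: x_pred=0.8763  r=-5.1263  x^+=-0.8410  v^+=-5.7602  a^+=-3.6909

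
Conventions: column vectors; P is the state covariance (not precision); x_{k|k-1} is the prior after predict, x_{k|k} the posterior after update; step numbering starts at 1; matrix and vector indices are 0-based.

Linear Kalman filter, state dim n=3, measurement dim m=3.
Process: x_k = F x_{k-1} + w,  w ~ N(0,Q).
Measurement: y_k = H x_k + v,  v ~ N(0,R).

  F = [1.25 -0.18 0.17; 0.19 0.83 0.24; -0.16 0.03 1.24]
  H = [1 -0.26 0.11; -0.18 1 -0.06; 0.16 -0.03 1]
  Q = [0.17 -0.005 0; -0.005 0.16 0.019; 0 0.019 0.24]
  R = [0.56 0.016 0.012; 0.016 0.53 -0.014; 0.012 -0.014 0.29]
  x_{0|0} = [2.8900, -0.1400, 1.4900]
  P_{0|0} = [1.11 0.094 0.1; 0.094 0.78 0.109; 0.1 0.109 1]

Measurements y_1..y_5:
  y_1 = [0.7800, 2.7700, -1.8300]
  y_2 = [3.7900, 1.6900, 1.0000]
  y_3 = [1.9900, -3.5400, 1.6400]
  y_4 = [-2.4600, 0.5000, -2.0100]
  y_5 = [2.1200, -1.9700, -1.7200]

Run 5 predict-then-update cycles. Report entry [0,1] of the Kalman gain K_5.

step 1: x^-=[3.8910, 0.7905, 1.3810]  P^-=[1.9521 0.3211 0.1193; 0.3211 0.8772 0.4230; 0.1193 0.4230 1.7742]  S=[2.4279 -0.1954 0.5134; -0.1954 1.3131 0.2513; 0.5134 0.2513 2.1247]  K=[0.7823 0.0881 -0.0008; 0.0795 0.5933 0.1215; -0.0927 0.0473 0.8549]  nu=[-3.0574, 2.7627, -3.8098]  x^+=[1.7457, 1.7235, -1.4616]  P^+=[0.4837 0.1424 -0.0652; 0.1424 0.3406 0.0153; -0.0652 0.0153 0.2570]
step 2: x^-=[1.6234, 1.4114, -2.0400]  P^-=[0.8515 0.1921 -0.1376; 0.1921 0.4719 0.0742; -0.1376 0.0742 0.6735]  S=[1.3171 -0.0430 0.0527; -0.0430 0.9509 0.0391; 0.0527 0.0391 0.9354]  K=[0.6014 0.0786 -0.0448; 0.0708 0.4554 0.0740; -0.0898 0.0288 0.6980]  nu=[2.7580, 0.4484, 2.8226]  x^+=[3.1909, 2.0199, -0.3048]  P^+=[0.3745 0.1155 -0.0633; 0.1155 0.2626 0.0053; -0.0633 0.0053 0.2112]
step 3: x^-=[3.5733, 2.2096, -0.8279]  P^-=[0.6906 0.1487 -0.1217; 0.1487 0.3994 0.0554; -0.1217 0.0554 0.5990]  S=[1.1775 -0.0437 0.0424; -0.0437 0.8911 0.0213; 0.0424 0.0213 0.8633]  K=[0.5463 0.0635 -0.0466; 0.0564 0.4156 0.0648; -0.0829 0.0262 0.6728]  nu=[-0.9177, -5.1561, 1.9625]  x^+=[2.6530, 0.1420, 0.4333]  P^+=[0.3390 0.1005 -0.0591; 0.1005 0.2387 0.0047; -0.0591 0.0047 0.2033]
step 4: x^-=[3.3643, 0.7259, 0.1171]  P^-=[0.6427 0.1299 -0.1105; 0.1299 0.3766 0.0556; -0.1105 0.0556 0.5844]  S=[1.1402 -0.0497 0.0456; -0.0497 0.8737 0.0193; 0.0456 0.0193 0.8512]  K=[0.5275 0.0548 -0.0431; 0.0483 0.4018 0.0648; -0.0788 0.0271 0.6674]  nu=[-5.6485, 0.3867, -2.6436]  x^+=[0.5200, 0.4371, -1.1918]  P^+=[0.3262 0.0934 -0.0563; 0.0934 0.2300 0.0057; -0.0563 0.0057 0.2014]
step 5: x^-=[0.3687, 0.1756, -1.5479]  P^-=[0.6267 0.1219 -0.1049; 0.1219 0.3684 0.0577; -0.1049 0.0577 0.5801]  S=[1.1289 -0.0532 0.0483; -0.0532 0.8677 0.0199; 0.0483 0.0199 0.8483]  K=[0.5210 0.0506 -0.0406; 0.0446 0.3965 0.0661; -0.0768 0.0281 0.6658]  nu=[1.9672, -2.1721, -0.2258]  x^+=[1.2928, -0.6128, -1.9105]  P^+=[0.3216 0.0903 -0.0550; 0.0903 0.2266 0.0065; -0.0550 0.0065 0.2007]

K[0,1] = 0.0506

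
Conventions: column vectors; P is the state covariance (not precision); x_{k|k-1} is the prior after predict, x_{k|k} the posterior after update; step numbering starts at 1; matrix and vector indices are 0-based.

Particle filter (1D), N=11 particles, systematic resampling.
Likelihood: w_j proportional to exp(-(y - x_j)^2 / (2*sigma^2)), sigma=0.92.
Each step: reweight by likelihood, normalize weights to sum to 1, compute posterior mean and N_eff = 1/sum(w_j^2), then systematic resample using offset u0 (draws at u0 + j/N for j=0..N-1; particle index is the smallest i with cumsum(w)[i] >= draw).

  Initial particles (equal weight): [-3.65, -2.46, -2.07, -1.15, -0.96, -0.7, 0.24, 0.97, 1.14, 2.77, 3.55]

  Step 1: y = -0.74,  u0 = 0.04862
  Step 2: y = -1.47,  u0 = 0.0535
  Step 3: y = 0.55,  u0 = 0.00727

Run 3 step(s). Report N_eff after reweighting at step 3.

N_eff = 9.1183

step 1: w=[0.0016, 0.0407, 0.0822, 0.2116, 0.2271, 0.2335, 0.1325, 0.0415, 0.0290, 0.0002, 0.0000]  mean=-0.7954  Neff=5.5722  idx=[2, 3, 3, 3, 4, 4, 5, 5, 5, 6, 7]
step 2: w=[0.1054, 0.1227, 0.1227, 0.1227, 0.1118, 0.1118, 0.0919, 0.0919, 0.0919, 0.0232, 0.0039]  mean=-1.0400  Neff=9.3282  idx=[0, 1, 2, 2, 3, 4, 5, 5, 6, 7, 8]
step 3: w=[0.0064, 0.0668, 0.0668, 0.0668, 0.0668, 0.0958, 0.0958, 0.0958, 0.1463, 0.1463, 0.1463]  mean=-0.9037  Neff=9.1183  idx=[1, 2, 3, 5, 6, 6, 7, 8, 9, 9, 10]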